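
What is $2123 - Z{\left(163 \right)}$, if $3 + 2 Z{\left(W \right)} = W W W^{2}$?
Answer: $-352953756$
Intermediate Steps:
$Z{\left(W \right)} = - \frac{3}{2} + \frac{W^{4}}{2}$ ($Z{\left(W \right)} = - \frac{3}{2} + \frac{W W W^{2}}{2} = - \frac{3}{2} + \frac{W^{2} W^{2}}{2} = - \frac{3}{2} + \frac{W^{4}}{2}$)
$2123 - Z{\left(163 \right)} = 2123 - \left(- \frac{3}{2} + \frac{163^{4}}{2}\right) = 2123 - \left(- \frac{3}{2} + \frac{1}{2} \cdot 705911761\right) = 2123 - \left(- \frac{3}{2} + \frac{705911761}{2}\right) = 2123 - 352955879 = -352953756$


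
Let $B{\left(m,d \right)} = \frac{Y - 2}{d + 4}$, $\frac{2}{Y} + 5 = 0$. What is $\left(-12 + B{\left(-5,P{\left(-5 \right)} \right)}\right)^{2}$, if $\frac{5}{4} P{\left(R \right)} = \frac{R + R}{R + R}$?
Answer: $\frac{625}{4} \approx 156.25$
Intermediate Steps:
$Y = - \frac{2}{5}$ ($Y = \frac{2}{-5 + 0} = \frac{2}{-5} = 2 \left(- \frac{1}{5}\right) = - \frac{2}{5} \approx -0.4$)
$P{\left(R \right)} = \frac{4}{5}$ ($P{\left(R \right)} = \frac{4 \frac{R + R}{R + R}}{5} = \frac{4 \frac{2 R}{2 R}}{5} = \frac{4 \cdot 2 R \frac{1}{2 R}}{5} = \frac{4}{5} \cdot 1 = \frac{4}{5}$)
$B{\left(m,d \right)} = - \frac{12}{5 \left(4 + d\right)}$ ($B{\left(m,d \right)} = \frac{- \frac{2}{5} - 2}{d + 4} = - \frac{12}{5 \left(4 + d\right)}$)
$\left(-12 + B{\left(-5,P{\left(-5 \right)} \right)}\right)^{2} = \left(-12 - \frac{12}{20 + 5 \cdot \frac{4}{5}}\right)^{2} = \left(-12 - \frac{12}{20 + 4}\right)^{2} = \left(-12 - \frac{12}{24}\right)^{2} = \left(-12 - \frac{1}{2}\right)^{2} = \left(- \frac{25}{2}\right)^{2} = \frac{625}{4}$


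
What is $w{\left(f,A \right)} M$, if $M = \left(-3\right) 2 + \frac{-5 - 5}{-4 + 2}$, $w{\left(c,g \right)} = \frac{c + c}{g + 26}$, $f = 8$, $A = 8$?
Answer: $- \frac{8}{17} \approx -0.47059$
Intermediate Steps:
$w{\left(c,g \right)} = \frac{2 c}{26 + g}$
$M = -1$ ($M = -6 - \frac{10}{-2} = -6 - -5 = -6 + 5 = -1$)
$w{\left(f,A \right)} M = 2 \cdot 8 \frac{1}{26 + 8} \left(-1\right) = 2 \cdot 8 \cdot \frac{1}{34} \left(-1\right) = \frac{8}{17} \left(-1\right) = - \frac{8}{17}$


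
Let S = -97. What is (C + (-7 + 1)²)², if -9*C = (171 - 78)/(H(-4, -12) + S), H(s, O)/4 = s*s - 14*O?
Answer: 4758378361/3674889 ≈ 1294.8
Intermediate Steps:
H(s, O) = -56*O + 4*s² (H(s, O) = 4*(s*s - 14*O) = 4*(s² - 14*O) = -56*O + 4*s²)
C = -31/1917 (C = -(171 - 78)/(9*((-56*(-12) + 4*(-4)²) - 97)) = -31/(3*((672 + 4*16) - 97)) = -31/(3*((672 + 64) - 97)) = -31/(3*(736 - 97)) = -31/(3*639) = -⅑*31/213 = -31/1917 ≈ -0.016171)
(C + (-7 + 1)²)² = (-31/1917 + (-7 + 1)²)² = (-31/1917 + (-6)²)² = (-31/1917 + 36)² = (68981/1917)² = 4758378361/3674889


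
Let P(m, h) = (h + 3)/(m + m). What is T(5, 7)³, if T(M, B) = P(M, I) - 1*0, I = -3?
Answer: 0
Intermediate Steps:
P(m, h) = (3 + h)/(2*m) (P(m, h) = (3 + h)/((2*m)) = (3 + h)*(1/(2*m)) = (3 + h)/(2*m))
T(M, B) = 0 (T(M, B) = (3 - 3)/(2*M) - 1*0 = (½)*0/M + 0 = 0 + 0 = 0)
T(5, 7)³ = 0³ = 0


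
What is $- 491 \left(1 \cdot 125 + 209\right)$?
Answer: $-163994$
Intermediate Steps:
$- 491 \left(1 \cdot 125 + 209\right) = - 491 \left(125 + 209\right) = \left(-491\right) 334 = -163994$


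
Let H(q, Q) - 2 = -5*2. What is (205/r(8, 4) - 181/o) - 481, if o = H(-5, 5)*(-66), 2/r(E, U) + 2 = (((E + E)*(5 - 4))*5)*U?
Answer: 16956011/528 ≈ 32114.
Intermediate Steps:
H(q, Q) = -8 (H(q, Q) = 2 - 5*2 = 2 - 10 = -8)
r(E, U) = 2/(-2 + 10*E*U) (r(E, U) = 2/(-2 + (((E + E)*(5 - 4))*5)*U) = 2/(-2 + (((2*E)*1)*5)*U) = 2/(-2 + ((2*E)*5)*U) = 2/(-2 + (10*E)*U) = 2/(-2 + 10*E*U))
o = 528 (o = -8*(-66) = 528)
(205/r(8, 4) - 181/o) - 481 = (205/(1/(-1 + 5*8*4)) - 181/528) - 481 = (205/(1/(-1 + 160)) - 181*1/528) - 481 = (205/(1/159) - 181/528) - 481 = (205*159 - 181/528) - 481 = (32595 - 181/528) - 481 = 17209979/528 - 481 = 16956011/528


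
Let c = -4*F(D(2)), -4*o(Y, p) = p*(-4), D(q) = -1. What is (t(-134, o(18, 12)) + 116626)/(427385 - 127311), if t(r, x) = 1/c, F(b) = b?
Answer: 466505/1200296 ≈ 0.38866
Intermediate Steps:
o(Y, p) = p (o(Y, p) = -p*(-4)/4 = -(-1)*p = p)
c = 4 (c = -4*(-1) = 4)
t(r, x) = ¼ (t(r, x) = 1/4 = ¼)
(t(-134, o(18, 12)) + 116626)/(427385 - 127311) = (¼ + 116626)/(427385 - 127311) = (466505/4)/300074 = (466505/4)*(1/300074) = 466505/1200296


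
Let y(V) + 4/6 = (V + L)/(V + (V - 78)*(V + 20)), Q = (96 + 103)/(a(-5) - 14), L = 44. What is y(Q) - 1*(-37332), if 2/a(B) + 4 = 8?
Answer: 20512453063/549471 ≈ 37331.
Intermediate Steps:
a(B) = 1/2 (a(B) = 2/(-4 + 8) = 2/4 = 2*(1/4) = 1/2)
Q = -398/27 (Q = (96 + 103)/(1/2 - 14) = 199/(-27/2) = 199*(-2/27) = -398/27 ≈ -14.741)
y(V) = -2/3 + (44 + V)/(V + (-78 + V)*(20 + V)) (y(V) = -2/3 + (V + 44)/(V + (V - 78)*(V + 20)) = -2/3 + (44 + V)/(V + (-78 + V)*(20 + V)))
y(Q) - 1*(-37332) = (-3252 - 117*(-398/27) + 2*(-398/27)**2)/(3*(1560 - (-398/27)**2 + 57*(-398/27))) - 1*(-37332) = (-3252 + 5174/3 + 2*(158404/729))/(3*(1560 - 1*158404/729 - 7562/9)) + 37332 = (-3252 + 5174/3 + 316808/729)/(3*(1560 - 158404/729 - 7562/9)) + 37332 = (1/3)*(-796618/729)/(366314/729) + 37332 = (1/3)*(729/366314)*(-796618/729) + 37332 = -398309/549471 + 37332 = 20512453063/549471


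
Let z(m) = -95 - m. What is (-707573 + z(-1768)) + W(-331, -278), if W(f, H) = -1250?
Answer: -707150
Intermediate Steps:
(-707573 + z(-1768)) + W(-331, -278) = (-707573 + (-95 - 1*(-1768))) - 1250 = (-707573 + (-95 + 1768)) - 1250 = (-707573 + 1673) - 1250 = -705900 - 1250 = -707150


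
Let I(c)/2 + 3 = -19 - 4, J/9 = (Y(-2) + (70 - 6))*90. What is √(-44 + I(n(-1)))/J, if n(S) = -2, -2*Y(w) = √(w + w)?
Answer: 2*I*√6*(64 + I)/1659285 ≈ -2.9525e-6 + 0.00018896*I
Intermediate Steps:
Y(w) = -√2*√w/2 (Y(w) = -√(w + w)/2 = -√2*√w/2)
J = 51840 - 810*I (J = 9*((-√2*√(-2)/2 + (70 - 6))*90) = 9*((-√2*I*√2/2 + 64)*90) = 9*((-I + 64)*90) = 9*((64 - I)*90) = 9*(5760 - 90*I) = 51840 - 810*I ≈ 51840.0 - 810.0*I)
I(c) = -52 (I(c) = -6 + 2*(-19 - 4) = -6 + 2*(-23) = -6 - 46 = -52)
√(-44 + I(n(-1)))/J = √(-44 - 52)/(51840 - 810*I) = √(-96)*((51840 + 810*I)/2688041700) = (4*I*√6)*((51840 + 810*I)/2688041700) = I*√6*(51840 + 810*I)/672010425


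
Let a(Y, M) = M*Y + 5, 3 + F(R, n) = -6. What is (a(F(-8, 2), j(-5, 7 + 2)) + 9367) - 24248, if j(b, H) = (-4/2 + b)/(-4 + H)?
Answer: -74317/5 ≈ -14863.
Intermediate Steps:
F(R, n) = -9 (F(R, n) = -3 - 6 = -9)
j(b, H) = (-2 + b)/(-4 + H) (j(b, H) = (-4*½ + b)/(-4 + H) = (-2 + b)/(-4 + H))
a(Y, M) = 5 + M*Y
(a(F(-8, 2), j(-5, 7 + 2)) + 9367) - 24248 = ((5 + ((-2 - 5)/(-4 + (7 + 2)))*(-9)) + 9367) - 24248 = ((5 + (-7/(-4 + 9))*(-9)) + 9367) - 24248 = ((5 + (-7/5)*(-9)) + 9367) - 24248 = ((5 + ((⅕)*(-7))*(-9)) + 9367) - 24248 = ((5 - 7/5*(-9)) + 9367) - 24248 = ((5 + 63/5) + 9367) - 24248 = (88/5 + 9367) - 24248 = 46923/5 - 24248 = -74317/5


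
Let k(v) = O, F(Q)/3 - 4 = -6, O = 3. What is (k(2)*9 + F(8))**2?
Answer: 441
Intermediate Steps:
F(Q) = -6 (F(Q) = 12 + 3*(-6) = 12 - 18 = -6)
k(v) = 3
(k(2)*9 + F(8))**2 = (3*9 - 6)**2 = (27 - 6)**2 = 21**2 = 441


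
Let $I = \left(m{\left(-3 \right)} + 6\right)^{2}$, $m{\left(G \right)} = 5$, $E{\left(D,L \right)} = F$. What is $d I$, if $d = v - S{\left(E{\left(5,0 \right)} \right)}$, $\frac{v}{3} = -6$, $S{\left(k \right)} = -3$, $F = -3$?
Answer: $-1815$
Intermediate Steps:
$E{\left(D,L \right)} = -3$
$v = -18$ ($v = 3 \left(-6\right) = -18$)
$d = -15$ ($d = -18 - -3 = -18 + 3 = -15$)
$I = 121$ ($I = \left(5 + 6\right)^{2} = 11^{2} = 121$)
$d I = \left(-15\right) 121 = -1815$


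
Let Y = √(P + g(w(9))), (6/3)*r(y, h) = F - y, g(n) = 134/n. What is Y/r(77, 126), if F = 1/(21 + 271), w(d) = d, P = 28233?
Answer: -584*√254231/67449 ≈ -4.3657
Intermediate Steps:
F = 1/292 ≈ 0.0034247
r(y, h) = 1/584 - y/2 (r(y, h) = (1/292 - y)/2 = 1/584 - y/2)
Y = √254231/3 (Y = √(28233 + 134/9) = √(254231/9) = √254231/3 ≈ 168.07)
Y/r(77, 126) = (√254231/3)/(1/584 - ½*77) = (√254231/3)/(1/584 - 77/2) = (√254231/3)/(-22483/584) = (√254231/3)*(-584/22483) = -584*√254231/67449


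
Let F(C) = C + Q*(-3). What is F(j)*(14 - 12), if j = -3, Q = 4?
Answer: -30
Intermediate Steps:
F(C) = -12 + C (F(C) = C + 4*(-3) = C - 12 = -12 + C)
F(j)*(14 - 12) = (-12 - 3)*(14 - 12) = -15*2 = -30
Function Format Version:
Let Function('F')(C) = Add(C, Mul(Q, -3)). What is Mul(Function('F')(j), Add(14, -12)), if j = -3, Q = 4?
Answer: -30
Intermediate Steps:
Function('F')(C) = Add(-12, C) (Function('F')(C) = Add(C, Mul(4, -3)) = Add(C, -12) = Add(-12, C))
Mul(Function('F')(j), Add(14, -12)) = Mul(Add(-12, -3), Add(14, -12)) = Mul(-15, 2) = -30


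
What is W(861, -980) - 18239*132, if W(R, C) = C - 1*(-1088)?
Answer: -2407440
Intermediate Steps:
W(R, C) = 1088 + C (W(R, C) = C + 1088 = 1088 + C)
W(861, -980) - 18239*132 = (1088 - 980) - 18239*132 = 108 - 1*2407548 = 108 - 2407548 = -2407440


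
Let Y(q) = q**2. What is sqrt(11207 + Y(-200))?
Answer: 13*sqrt(303) ≈ 226.29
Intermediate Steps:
sqrt(11207 + Y(-200)) = sqrt(11207 + (-200)**2) = sqrt(11207 + 40000) = sqrt(51207) = 13*sqrt(303)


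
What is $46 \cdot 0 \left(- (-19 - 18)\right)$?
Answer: $0$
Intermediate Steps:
$46 \cdot 0 \left(- (-19 - 18)\right) = 0 \left(\left(-1\right) \left(-37\right)\right) = 0 \cdot 37 = 0$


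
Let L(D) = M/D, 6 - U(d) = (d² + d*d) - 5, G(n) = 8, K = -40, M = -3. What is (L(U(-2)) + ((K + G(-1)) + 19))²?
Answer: 196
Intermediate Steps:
U(d) = 11 - 2*d² (U(d) = 6 - ((d² + d*d) - 5) = 6 - ((d² + d²) - 5) = 6 - (2*d² - 5) = 6 - (-5 + 2*d²) = 6 + (5 - 2*d²) = 11 - 2*d²)
L(D) = -3/D
(L(U(-2)) + ((K + G(-1)) + 19))² = (-3/(11 - 2*(-2)²) + ((-40 + 8) + 19))² = (-3/(11 - 2*4) + (-32 + 19))² = (-3/(11 - 8) - 13)² = (-3/3 - 13)² = (-3*⅓ - 13)² = (-1 - 13)² = (-14)² = 196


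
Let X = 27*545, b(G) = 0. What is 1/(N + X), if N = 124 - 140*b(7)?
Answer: 1/14839 ≈ 6.7390e-5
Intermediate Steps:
X = 14715
N = 124 (N = 124 - 140*0 = 124 + 0 = 124)
1/(N + X) = 1/(124 + 14715) = 1/14839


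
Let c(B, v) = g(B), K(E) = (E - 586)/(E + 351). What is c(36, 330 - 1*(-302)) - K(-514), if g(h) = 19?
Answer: 1997/163 ≈ 12.252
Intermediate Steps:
K(E) = (-586 + E)/(351 + E)
c(B, v) = 19
c(36, 330 - 1*(-302)) - K(-514) = 19 - (-586 - 514)/(351 - 514) = 19 - (-1100)/(-163) = 19 - (-1)*(-1100)/163 = 19 - 1*1100/163 = 19 - 1100/163 = 1997/163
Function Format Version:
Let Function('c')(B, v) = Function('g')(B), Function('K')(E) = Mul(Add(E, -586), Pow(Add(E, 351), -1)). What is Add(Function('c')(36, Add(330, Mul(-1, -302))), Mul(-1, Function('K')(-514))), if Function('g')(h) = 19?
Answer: Rational(1997, 163) ≈ 12.252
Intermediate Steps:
Function('K')(E) = Mul(Pow(Add(351, E), -1), Add(-586, E)) (Function('K')(E) = Mul(Add(-586, E), Pow(Add(351, E), -1)) = Mul(Pow(Add(351, E), -1), Add(-586, E)))
Function('c')(B, v) = 19
Add(Function('c')(36, Add(330, Mul(-1, -302))), Mul(-1, Function('K')(-514))) = Add(19, Mul(-1, Mul(Pow(Add(351, -514), -1), Add(-586, -514)))) = Add(19, Mul(-1, Mul(Pow(-163, -1), -1100))) = Add(19, Mul(-1, Mul(Rational(-1, 163), -1100))) = Add(19, Mul(-1, Rational(1100, 163))) = Add(19, Rational(-1100, 163)) = Rational(1997, 163)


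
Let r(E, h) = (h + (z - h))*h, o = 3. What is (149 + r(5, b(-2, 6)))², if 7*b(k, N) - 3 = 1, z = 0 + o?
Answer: 1113025/49 ≈ 22715.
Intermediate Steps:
z = 3 (z = 0 + 3 = 3)
b(k, N) = 4/7 (b(k, N) = 3/7 + (⅐)*1 = 3/7 + ⅐ = 4/7)
r(E, h) = 3*h (r(E, h) = (h + (3 - h))*h = 3*h)
(149 + r(5, b(-2, 6)))² = (149 + 3*(4/7))² = (149 + 12/7)² = (1055/7)² = 1113025/49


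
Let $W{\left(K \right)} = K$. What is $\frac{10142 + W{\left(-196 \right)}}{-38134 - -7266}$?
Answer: $- \frac{4973}{15434} \approx -0.32221$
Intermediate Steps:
$\frac{10142 + W{\left(-196 \right)}}{-38134 - -7266} = \frac{10142 - 196}{-38134 - -7266} = \frac{9946}{-38134 + 7266} = \frac{9946}{-30868} = 9946 \left(- \frac{1}{30868}\right) = - \frac{4973}{15434}$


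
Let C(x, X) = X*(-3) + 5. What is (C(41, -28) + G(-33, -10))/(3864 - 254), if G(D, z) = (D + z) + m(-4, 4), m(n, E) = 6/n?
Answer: 89/7220 ≈ 0.012327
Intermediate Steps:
G(D, z) = -3/2 + D + z (G(D, z) = (D + z) + 6/(-4) = (D + z) + 6*(-1/4) = (D + z) - 3/2 = -3/2 + D + z)
C(x, X) = 5 - 3*X (C(x, X) = -3*X + 5 = 5 - 3*X)
(C(41, -28) + G(-33, -10))/(3864 - 254) = ((5 - 3*(-28)) + (-3/2 - 33 - 10))/(3864 - 254) = ((5 + 84) - 89/2)/3610 = (89 - 89/2)*(1/3610) = (89/2)*(1/3610) = 89/7220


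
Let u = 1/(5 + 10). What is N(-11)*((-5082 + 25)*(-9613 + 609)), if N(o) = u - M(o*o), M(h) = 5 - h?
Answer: 79273349948/15 ≈ 5.2849e+9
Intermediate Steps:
u = 1/15 ≈ 0.066667
N(o) = -74/15 + o² (N(o) = 1/15 - (5 - o*o) = 1/15 - (5 - o²) = 1/15 + (-5 + o²) = -74/15 + o²)
N(-11)*((-5082 + 25)*(-9613 + 609)) = (-74/15 + (-11)²)*((-5082 + 25)*(-9613 + 609)) = (-74/15 + 121)*(-5057*(-9004)) = (1741/15)*45533228 = 79273349948/15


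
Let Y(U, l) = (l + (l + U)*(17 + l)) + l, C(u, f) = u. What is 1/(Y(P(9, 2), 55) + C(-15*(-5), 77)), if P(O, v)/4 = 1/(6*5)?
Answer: 5/20773 ≈ 0.00024070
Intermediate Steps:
P(O, v) = 2/15 (P(O, v) = 4/((6*5)) = 4/30 = 4*(1/30) = 2/15)
Y(U, l) = 2*l + (17 + l)*(U + l) (Y(U, l) = (l + (U + l)*(17 + l)) + l = (l + (17 + l)*(U + l)) + l = 2*l + (17 + l)*(U + l))
1/(Y(P(9, 2), 55) + C(-15*(-5), 77)) = 1/((55² + 17*(2/15) + 19*55 + (2/15)*55) - 15*(-5)) = 1/((3025 + 34/15 + 1045 + 22/3) + 75) = 1/(20398/5 + 75) = 1/(20773/5) = 5/20773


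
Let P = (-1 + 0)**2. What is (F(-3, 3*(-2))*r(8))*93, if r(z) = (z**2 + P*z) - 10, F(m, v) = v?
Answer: -34596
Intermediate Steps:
P = 1 (P = (-1)**2 = 1)
r(z) = -10 + z + z**2 (r(z) = (z**2 + 1*z) - 10 = (z**2 + z) - 10 = (z + z**2) - 10 = -10 + z + z**2)
(F(-3, 3*(-2))*r(8))*93 = ((3*(-2))*(-10 + 8 + 8**2))*93 = -6*(-10 + 8 + 64)*93 = -6*62*93 = -372*93 = -34596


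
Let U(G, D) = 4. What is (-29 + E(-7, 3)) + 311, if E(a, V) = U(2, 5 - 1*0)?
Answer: 286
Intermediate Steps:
E(a, V) = 4
(-29 + E(-7, 3)) + 311 = (-29 + 4) + 311 = -25 + 311 = 286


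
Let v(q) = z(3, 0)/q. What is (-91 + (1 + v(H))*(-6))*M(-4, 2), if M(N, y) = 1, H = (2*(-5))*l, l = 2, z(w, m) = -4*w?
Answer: -503/5 ≈ -100.60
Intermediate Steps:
H = -20 (H = (2*(-5))*2 = -10*2 = -20)
v(q) = -12/q (v(q) = (-4*3)/q = -12/q)
(-91 + (1 + v(H))*(-6))*M(-4, 2) = (-91 + (1 - 12/(-20))*(-6))*1 = (-91 + (1 - 12*(-1/20))*(-6))*1 = (-91 + (1 + ⅗)*(-6))*1 = (-91 + (8/5)*(-6))*1 = (-91 - 48/5)*1 = -503/5*1 = -503/5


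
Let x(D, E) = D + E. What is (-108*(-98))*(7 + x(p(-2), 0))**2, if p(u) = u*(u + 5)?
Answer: 10584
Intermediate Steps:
p(u) = u*(5 + u)
(-108*(-98))*(7 + x(p(-2), 0))**2 = (-108*(-98))*(7 + (-2*(5 - 2) + 0))**2 = 10584*(7 + (-2*3 + 0))**2 = 10584*(7 + (-6 + 0))**2 = 10584*(7 - 6)**2 = 10584*1**2 = 10584*1 = 10584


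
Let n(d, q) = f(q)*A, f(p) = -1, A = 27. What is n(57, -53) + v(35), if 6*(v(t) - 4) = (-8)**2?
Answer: -37/3 ≈ -12.333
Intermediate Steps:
n(d, q) = -27 (n(d, q) = -1*27 = -27)
v(t) = 44/3 (v(t) = 4 + (1/6)*(-8)**2 = 4 + (1/6)*64 = 4 + 32/3 = 44/3)
n(57, -53) + v(35) = -27 + 44/3 = -37/3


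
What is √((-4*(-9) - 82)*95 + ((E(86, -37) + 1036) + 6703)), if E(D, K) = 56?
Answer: 5*√137 ≈ 58.523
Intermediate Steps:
√((-4*(-9) - 82)*95 + ((E(86, -37) + 1036) + 6703)) = √((-4*(-9) - 82)*95 + ((56 + 1036) + 6703)) = √((36 - 82)*95 + (1092 + 6703)) = √(-46*95 + 7795) = √(-4370 + 7795) = √3425 = 5*√137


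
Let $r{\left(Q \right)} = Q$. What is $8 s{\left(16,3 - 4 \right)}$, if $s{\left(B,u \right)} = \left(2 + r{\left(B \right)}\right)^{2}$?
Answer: $2592$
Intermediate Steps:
$s{\left(B,u \right)} = \left(2 + B\right)^{2}$
$8 s{\left(16,3 - 4 \right)} = 8 \left(2 + 16\right)^{2} = 8 \cdot 18^{2} = 8 \cdot 324 = 2592$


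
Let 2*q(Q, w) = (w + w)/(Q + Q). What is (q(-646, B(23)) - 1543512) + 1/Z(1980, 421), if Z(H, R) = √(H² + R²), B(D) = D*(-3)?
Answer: -1994217435/1292 + √4097641/4097641 ≈ -1.5435e+6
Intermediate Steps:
B(D) = -3*D
q(Q, w) = w/(2*Q) (q(Q, w) = ((w + w)/(Q + Q))/2 = ((2*w)/((2*Q)))/2 = ((2*w)*(1/(2*Q)))/2 = (w/Q)/2 = w/(2*Q))
(q(-646, B(23)) - 1543512) + 1/Z(1980, 421) = ((½)*(-3*23)/(-646) - 1543512) + 1/(√(1980² + 421²)) = ((½)*(-69)*(-1/646) - 1543512) + 1/(√(3920400 + 177241)) = (69/1292 - 1543512) + 1/(√4097641) = -1994217435/1292 + √4097641/4097641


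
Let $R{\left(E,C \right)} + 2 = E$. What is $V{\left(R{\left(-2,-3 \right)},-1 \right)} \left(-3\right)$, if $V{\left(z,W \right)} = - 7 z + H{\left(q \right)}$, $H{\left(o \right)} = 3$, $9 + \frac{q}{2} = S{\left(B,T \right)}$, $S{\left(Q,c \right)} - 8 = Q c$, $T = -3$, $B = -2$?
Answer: $-93$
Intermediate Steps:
$S{\left(Q,c \right)} = 8 + Q c$
$q = 10$ ($q = -18 + 2 \left(8 - -6\right) = -18 + 2 \left(8 + 6\right) = -18 + 2 \cdot 14 = -18 + 28 = 10$)
$R{\left(E,C \right)} = -2 + E$
$V{\left(z,W \right)} = 3 - 7 z$ ($V{\left(z,W \right)} = - 7 z + 3 = 3 - 7 z$)
$V{\left(R{\left(-2,-3 \right)},-1 \right)} \left(-3\right) = \left(3 - 7 \left(-2 - 2\right)\right) \left(-3\right) = \left(3 - -28\right) \left(-3\right) = \left(3 + 28\right) \left(-3\right) = 31 \left(-3\right) = -93$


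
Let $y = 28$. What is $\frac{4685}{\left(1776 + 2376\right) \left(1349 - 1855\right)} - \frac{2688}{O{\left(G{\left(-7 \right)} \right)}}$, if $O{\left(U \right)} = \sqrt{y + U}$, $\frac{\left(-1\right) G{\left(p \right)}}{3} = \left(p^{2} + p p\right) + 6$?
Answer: $- \frac{4685}{2100912} + \frac{1344 i \sqrt{71}}{71} \approx -0.00223 + 159.5 i$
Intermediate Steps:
$G{\left(p \right)} = -18 - 6 p^{2}$ ($G{\left(p \right)} = - 3 \left(\left(p^{2} + p p\right) + 6\right) = - 3 \left(\left(p^{2} + p^{2}\right) + 6\right) = - 3 \left(2 p^{2} + 6\right) = - 3 \left(6 + 2 p^{2}\right) = -18 - 6 p^{2}$)
$O{\left(U \right)} = \sqrt{28 + U}$
$\frac{4685}{\left(1776 + 2376\right) \left(1349 - 1855\right)} - \frac{2688}{O{\left(G{\left(-7 \right)} \right)}} = \frac{4685}{\left(1776 + 2376\right) \left(1349 - 1855\right)} - \frac{2688}{\sqrt{28 - \left(18 + 6 \left(-7\right)^{2}\right)}} = \frac{4685}{4152 \left(-506\right)} - \frac{2688}{\sqrt{28 - 312}} = \frac{4685}{-2100912} - \frac{2688}{\sqrt{28 - 312}} = 4685 \left(- \frac{1}{2100912}\right) - \frac{2688}{\sqrt{28 - 312}} = - \frac{4685}{2100912} - \frac{2688}{\sqrt{-284}} = - \frac{4685}{2100912} - \frac{2688}{2 i \sqrt{71}} = - \frac{4685}{2100912} - 2688 \left(- \frac{i \sqrt{71}}{142}\right) = - \frac{4685}{2100912} + \frac{1344 i \sqrt{71}}{71}$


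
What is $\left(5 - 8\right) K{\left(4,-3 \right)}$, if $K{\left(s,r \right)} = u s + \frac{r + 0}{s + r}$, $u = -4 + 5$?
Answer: $-3$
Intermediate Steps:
$u = 1$
$K{\left(s,r \right)} = s + \frac{r}{r + s}$ ($K{\left(s,r \right)} = 1 s + \frac{r + 0}{s + r} = s + \frac{r}{r + s}$)
$\left(5 - 8\right) K{\left(4,-3 \right)} = \left(5 - 8\right) \frac{-3 + 4^{2} - 12}{-3 + 4} = \left(5 - 8\right) \frac{-3 + 16 - 12}{1} = - 3 \cdot 1 \cdot 1 = \left(-3\right) 1 = -3$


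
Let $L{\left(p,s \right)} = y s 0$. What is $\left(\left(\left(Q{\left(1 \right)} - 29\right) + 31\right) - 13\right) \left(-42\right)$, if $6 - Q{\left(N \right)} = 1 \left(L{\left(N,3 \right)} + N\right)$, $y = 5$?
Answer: $252$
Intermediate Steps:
$L{\left(p,s \right)} = 0$ ($L{\left(p,s \right)} = 5 s 0 = 0$)
$Q{\left(N \right)} = 6 - N$ ($Q{\left(N \right)} = 6 - 1 \left(0 + N\right) = 6 - 1 N = 6 - N$)
$\left(\left(\left(Q{\left(1 \right)} - 29\right) + 31\right) - 13\right) \left(-42\right) = \left(\left(\left(\left(6 - 1\right) - 29\right) + 31\right) - 13\right) \left(-42\right) = \left(\left(\left(5 - 29\right) + 31\right) - 13\right) \left(-42\right) = \left(\left(-24 + 31\right) - 13\right) \left(-42\right) = \left(7 - 13\right) \left(-42\right) = \left(-6\right) \left(-42\right) = 252$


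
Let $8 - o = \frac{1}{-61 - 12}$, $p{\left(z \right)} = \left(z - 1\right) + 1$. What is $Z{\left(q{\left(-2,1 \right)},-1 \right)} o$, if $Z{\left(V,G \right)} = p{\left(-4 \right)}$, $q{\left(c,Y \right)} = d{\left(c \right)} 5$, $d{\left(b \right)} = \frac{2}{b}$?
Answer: $- \frac{2340}{73} \approx -32.055$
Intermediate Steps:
$q{\left(c,Y \right)} = \frac{10}{c}$ ($q{\left(c,Y \right)} = \frac{2}{c} 5 = \frac{10}{c}$)
$p{\left(z \right)} = z$ ($p{\left(z \right)} = \left(-1 + z\right) + 1 = z$)
$Z{\left(V,G \right)} = -4$
$o = \frac{585}{73}$ ($o = 8 - \frac{1}{-61 - 12} = 8 - \frac{1}{-73} = 8 - - \frac{1}{73} = 8 + \frac{1}{73} = \frac{585}{73} \approx 8.0137$)
$Z{\left(q{\left(-2,1 \right)},-1 \right)} o = \left(-4\right) \frac{585}{73} = - \frac{2340}{73}$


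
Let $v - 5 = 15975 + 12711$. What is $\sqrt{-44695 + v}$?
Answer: $2 i \sqrt{4001} \approx 126.51 i$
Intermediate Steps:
$v = 28691$ ($v = 5 + \left(15975 + 12711\right) = 5 + 28686 = 28691$)
$\sqrt{-44695 + v} = \sqrt{-44695 + 28691} = \sqrt{-16004} = 2 i \sqrt{4001}$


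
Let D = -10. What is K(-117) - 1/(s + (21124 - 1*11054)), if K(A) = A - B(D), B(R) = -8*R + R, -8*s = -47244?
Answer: -5974839/31951 ≈ -187.00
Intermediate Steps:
s = 11811/2 (s = -⅛*(-47244) = 11811/2 ≈ 5905.5)
B(R) = -7*R
K(A) = -70 + A (K(A) = A - (-7)*(-10) = A - 1*70 = A - 70 = -70 + A)
K(-117) - 1/(s + (21124 - 1*11054)) = (-70 - 117) - 1/(11811/2 + (21124 - 1*11054)) = -187 - 1/(11811/2 + (21124 - 11054)) = -187 - 1/(11811/2 + 10070) = -187 - 1/31951/2 = -187 - 1*2/31951 = -187 - 2/31951 = -5974839/31951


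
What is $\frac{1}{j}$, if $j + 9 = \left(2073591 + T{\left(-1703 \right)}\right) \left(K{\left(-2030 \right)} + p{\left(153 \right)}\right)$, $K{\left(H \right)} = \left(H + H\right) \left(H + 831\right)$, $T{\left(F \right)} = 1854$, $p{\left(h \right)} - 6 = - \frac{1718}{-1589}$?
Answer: $\frac{1589}{16053915567106539} \approx 9.8979 \cdot 10^{-14}$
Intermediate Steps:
$p{\left(h \right)} = \frac{11252}{1589}$ ($p{\left(h \right)} = 6 - \frac{1718}{-1589} = 6 - - \frac{1718}{1589} = 6 + \frac{1718}{1589} = \frac{11252}{1589}$)
$K{\left(H \right)} = 2 H \left(831 + H\right)$
$j = \frac{16053915567106539}{1589}$ ($j = -9 + \left(2073591 + 1854\right) \left(2 \left(-2030\right) \left(831 - 2030\right) + \frac{11252}{1589}\right) = -9 + 2075445 \left(2 \left(-2030\right) \left(-1199\right) + \frac{11252}{1589}\right) = -9 + 2075445 \left(4867940 + \frac{11252}{1589}\right) = -9 + 2075445 \cdot \frac{7735167912}{1589} = -9 + \frac{16053915567120840}{1589} = \frac{16053915567106539}{1589} \approx 1.0103 \cdot 10^{13}$)
$\frac{1}{j} = \frac{1}{\frac{16053915567106539}{1589}} = \frac{1589}{16053915567106539}$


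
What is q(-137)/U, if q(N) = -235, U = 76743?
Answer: -235/76743 ≈ -0.0030622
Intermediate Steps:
q(-137)/U = -235/76743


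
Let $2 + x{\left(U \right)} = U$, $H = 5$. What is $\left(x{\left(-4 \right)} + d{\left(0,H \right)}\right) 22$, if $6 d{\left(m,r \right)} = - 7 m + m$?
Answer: $-132$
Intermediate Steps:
$d{\left(m,r \right)} = - m$ ($d{\left(m,r \right)} = \frac{- 7 m + m}{6} = \frac{\left(-6\right) m}{6} = - m$)
$x{\left(U \right)} = -2 + U$
$\left(x{\left(-4 \right)} + d{\left(0,H \right)}\right) 22 = \left(\left(-2 - 4\right) - 0\right) 22 = \left(-6 + 0\right) 22 = \left(-6\right) 22 = -132$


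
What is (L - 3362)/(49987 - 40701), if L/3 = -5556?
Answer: -10015/4643 ≈ -2.1570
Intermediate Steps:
L = -16668 (L = 3*(-5556) = -16668)
(L - 3362)/(49987 - 40701) = (-16668 - 3362)/(49987 - 40701) = -20030/9286 = -20030*1/9286 = -10015/4643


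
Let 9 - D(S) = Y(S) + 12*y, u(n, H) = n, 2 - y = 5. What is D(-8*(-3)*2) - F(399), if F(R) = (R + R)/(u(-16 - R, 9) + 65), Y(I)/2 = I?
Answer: -1218/25 ≈ -48.720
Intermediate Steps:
y = -3 (y = 2 - 1*5 = 2 - 5 = -3)
Y(I) = 2*I
F(R) = 2*R/(49 - R) (F(R) = (R + R)/((-16 - R) + 65) = (2*R)/(49 - R) = 2*R/(49 - R))
D(S) = 45 - 2*S (D(S) = 9 - (2*S + 12*(-3)) = 9 - (2*S - 36) = 9 - (-36 + 2*S) = 9 + (36 - 2*S) = 45 - 2*S)
D(-8*(-3)*2) - F(399) = (45 - 2*(-8*(-3))*2) - (-2)*399/(-49 + 399) = (45 - 48*2) - (-2)*399/350 = (45 - 2*48) - (-2)*399/350 = (45 - 96) - 1*(-57/25) = -51 + 57/25 = -1218/25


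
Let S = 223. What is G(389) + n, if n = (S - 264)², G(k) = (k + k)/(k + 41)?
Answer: 361804/215 ≈ 1682.8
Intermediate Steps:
G(k) = 2*k/(41 + k) (G(k) = (2*k)/(41 + k) = 2*k/(41 + k))
n = 1681 (n = (223 - 264)² = (-41)² = 1681)
G(389) + n = 2*389/(41 + 389) + 1681 = 2*389/430 + 1681 = 2*389*(1/430) + 1681 = 389/215 + 1681 = 361804/215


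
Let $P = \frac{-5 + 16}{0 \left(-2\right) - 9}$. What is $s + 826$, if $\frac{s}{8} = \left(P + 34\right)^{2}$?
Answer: $\frac{763106}{81} \approx 9421.1$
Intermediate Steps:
$P = - \frac{11}{9}$ ($P = \frac{11}{0 - 9} = \frac{11}{-9} = 11 \left(- \frac{1}{9}\right) = - \frac{11}{9} \approx -1.2222$)
$s = \frac{696200}{81}$ ($s = 8 \left(- \frac{11}{9} + 34\right)^{2} = 8 \left(\frac{295}{9}\right)^{2} = 8 \cdot \frac{87025}{81} = \frac{696200}{81} \approx 8595.1$)
$s + 826 = \frac{696200}{81} + 826 = \frac{763106}{81}$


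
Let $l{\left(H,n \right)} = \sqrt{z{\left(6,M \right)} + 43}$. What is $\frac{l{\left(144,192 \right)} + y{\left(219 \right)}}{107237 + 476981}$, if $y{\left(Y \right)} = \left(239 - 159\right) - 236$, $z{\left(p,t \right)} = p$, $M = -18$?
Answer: $- \frac{149}{584218} \approx -0.00025504$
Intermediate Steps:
$y{\left(Y \right)} = -156$ ($y{\left(Y \right)} = 80 - 236 = -156$)
$l{\left(H,n \right)} = 7$ ($l{\left(H,n \right)} = \sqrt{6 + 43} = \sqrt{49} = 7$)
$\frac{l{\left(144,192 \right)} + y{\left(219 \right)}}{107237 + 476981} = \frac{7 - 156}{107237 + 476981} = - \frac{149}{584218}$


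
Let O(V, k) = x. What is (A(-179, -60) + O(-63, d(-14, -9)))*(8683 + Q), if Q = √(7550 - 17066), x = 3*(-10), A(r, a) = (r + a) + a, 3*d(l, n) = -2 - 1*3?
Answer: -2856707 - 658*I*√2379 ≈ -2.8567e+6 - 32094.0*I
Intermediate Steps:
d(l, n) = -5/3 (d(l, n) = (-2 - 1*3)/3 = (-2 - 3)/3 = (⅓)*(-5) = -5/3)
A(r, a) = r + 2*a (A(r, a) = (a + r) + a = r + 2*a)
x = -30
Q = 2*I*√2379 (Q = √(-9516) = 2*I*√2379 ≈ 97.55*I)
O(V, k) = -30
(A(-179, -60) + O(-63, d(-14, -9)))*(8683 + Q) = ((-179 + 2*(-60)) - 30)*(8683 + 2*I*√2379) = ((-179 - 120) - 30)*(8683 + 2*I*√2379) = (-299 - 30)*(8683 + 2*I*√2379) = -329*(8683 + 2*I*√2379) = -2856707 - 658*I*√2379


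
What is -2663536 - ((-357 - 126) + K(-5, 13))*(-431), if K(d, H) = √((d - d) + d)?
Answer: -2871709 + 431*I*√5 ≈ -2.8717e+6 + 963.75*I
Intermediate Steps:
K(d, H) = √d (K(d, H) = √(0 + d) = √d)
-2663536 - ((-357 - 126) + K(-5, 13))*(-431) = -2663536 - ((-357 - 126) + √(-5))*(-431) = -2663536 - (-483 + I*√5)*(-431) = -2663536 - (208173 - 431*I*√5) = -2663536 + (-208173 + 431*I*√5) = -2871709 + 431*I*√5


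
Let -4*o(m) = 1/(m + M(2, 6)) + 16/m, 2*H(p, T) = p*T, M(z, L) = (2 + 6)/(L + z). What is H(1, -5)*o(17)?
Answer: 1525/2448 ≈ 0.62296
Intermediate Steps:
M(z, L) = 8/(L + z)
H(p, T) = T*p/2 (H(p, T) = (p*T)/2 = (T*p)/2 = T*p/2)
o(m) = -4/m - 1/(4*(1 + m)) (o(m) = -(1/(m + 8/(6 + 2)) + 16/m)/4 = -(1/(m + 8/8) + 16/m)/4 = -(1/(m + 8*(⅛)) + 16/m)/4 = -(1/(m + 1) + 16/m)/4 = -(1/(1 + m) + 16/m)/4 = -4/m - 1/(4*(1 + m)))
H(1, -5)*o(17) = ((½)*(-5)*1)*((¼)*(-16 - 17*17)/(17*(1 + 17))) = -5*(-16 - 289)/(8*17*18) = -5*(-305)/(8*17*18) = -5/2*(-305/1224) = 1525/2448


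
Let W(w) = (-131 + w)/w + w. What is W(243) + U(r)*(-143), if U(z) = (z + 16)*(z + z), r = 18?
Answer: -42473615/243 ≈ -1.7479e+5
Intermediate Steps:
U(z) = 2*z*(16 + z) (U(z) = (16 + z)*(2*z) = 2*z*(16 + z))
W(w) = w + (-131 + w)/w (W(w) = (-131 + w)/w + w = w + (-131 + w)/w)
W(243) + U(r)*(-143) = (1 + 243 - 131/243) + (2*18*(16 + 18))*(-143) = (1 + 243 - 131*1/243) + (2*18*34)*(-143) = (1 + 243 - 131/243) + 1224*(-143) = 59161/243 - 175032 = -42473615/243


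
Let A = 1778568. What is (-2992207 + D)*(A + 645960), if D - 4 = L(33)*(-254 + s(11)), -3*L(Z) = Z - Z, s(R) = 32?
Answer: -7254679955184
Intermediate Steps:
L(Z) = 0 (L(Z) = -(Z - Z)/3 = -⅓*0 = 0)
D = 4 (D = 4 + 0*(-254 + 32) = 4 + 0*(-222) = 4 + 0 = 4)
(-2992207 + D)*(A + 645960) = (-2992207 + 4)*(1778568 + 645960) = -2992203*2424528 = -7254679955184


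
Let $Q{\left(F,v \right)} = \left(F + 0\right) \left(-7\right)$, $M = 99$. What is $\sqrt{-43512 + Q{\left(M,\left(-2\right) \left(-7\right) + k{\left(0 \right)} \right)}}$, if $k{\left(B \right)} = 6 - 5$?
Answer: $i \sqrt{44205} \approx 210.25 i$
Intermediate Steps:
$k{\left(B \right)} = 1$
$Q{\left(F,v \right)} = - 7 F$ ($Q{\left(F,v \right)} = F \left(-7\right) = - 7 F$)
$\sqrt{-43512 + Q{\left(M,\left(-2\right) \left(-7\right) + k{\left(0 \right)} \right)}} = \sqrt{-43512 - 693} = \sqrt{-44205} = i \sqrt{44205}$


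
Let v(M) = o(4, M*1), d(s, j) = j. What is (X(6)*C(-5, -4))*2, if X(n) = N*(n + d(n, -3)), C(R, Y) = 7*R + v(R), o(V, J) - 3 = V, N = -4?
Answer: 672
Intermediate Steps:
o(V, J) = 3 + V
v(M) = 7 (v(M) = 3 + 4 = 7)
C(R, Y) = 7 + 7*R (C(R, Y) = 7*R + 7 = 7 + 7*R)
X(n) = 12 - 4*n (X(n) = -4*(n - 3) = -4*(-3 + n) = 12 - 4*n)
(X(6)*C(-5, -4))*2 = ((12 - 4*6)*(7 + 7*(-5)))*2 = ((12 - 24)*(7 - 35))*2 = -12*(-28)*2 = 336*2 = 672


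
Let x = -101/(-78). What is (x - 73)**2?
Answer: 31281649/6084 ≈ 5141.6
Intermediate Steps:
x = 101/78 (x = -101*(-1/78) = 101/78 ≈ 1.2949)
(x - 73)**2 = (101/78 - 73)**2 = (-5593/78)**2 = 31281649/6084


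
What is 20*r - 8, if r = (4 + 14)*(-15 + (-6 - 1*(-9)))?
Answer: -4328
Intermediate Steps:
r = -216 (r = 18*(-15 + (-6 + 9)) = 18*(-15 + 3) = 18*(-12) = -216)
20*r - 8 = 20*(-216) - 8 = -4320 - 8 = -4328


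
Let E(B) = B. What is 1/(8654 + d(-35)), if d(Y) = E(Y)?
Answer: 1/8619 ≈ 0.00011602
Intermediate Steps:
d(Y) = Y
1/(8654 + d(-35)) = 1/(8654 - 35) = 1/8619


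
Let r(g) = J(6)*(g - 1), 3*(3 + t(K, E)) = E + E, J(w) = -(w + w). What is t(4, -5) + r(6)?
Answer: -199/3 ≈ -66.333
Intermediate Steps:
J(w) = -2*w
t(K, E) = -3 + 2*E/3 (t(K, E) = -3 + (E + E)/3 = -3 + (2*E)/3 = -3 + 2*E/3)
r(g) = 12 - 12*g (r(g) = (-2*6)*(g - 1) = -12*(-1 + g) = 12 - 12*g)
t(4, -5) + r(6) = (-3 + (⅔)*(-5)) + (12 - 12*6) = (-3 - 10/3) + (12 - 72) = -19/3 - 60 = -199/3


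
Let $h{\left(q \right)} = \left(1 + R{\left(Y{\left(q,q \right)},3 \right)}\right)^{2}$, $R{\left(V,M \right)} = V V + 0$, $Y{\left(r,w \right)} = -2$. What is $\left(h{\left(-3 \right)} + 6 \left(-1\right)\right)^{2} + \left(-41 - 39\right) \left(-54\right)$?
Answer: $4681$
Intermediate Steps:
$R{\left(V,M \right)} = V^{2}$ ($R{\left(V,M \right)} = V^{2} + 0 = V^{2}$)
$h{\left(q \right)} = 25$ ($h{\left(q \right)} = \left(1 + \left(-2\right)^{2}\right)^{2} = \left(1 + 4\right)^{2} = 5^{2} = 25$)
$\left(h{\left(-3 \right)} + 6 \left(-1\right)\right)^{2} + \left(-41 - 39\right) \left(-54\right) = \left(25 + 6 \left(-1\right)\right)^{2} + \left(-41 - 39\right) \left(-54\right) = \left(25 - 6\right)^{2} - -4320 = 19^{2} + 4320 = 361 + 4320 = 4681$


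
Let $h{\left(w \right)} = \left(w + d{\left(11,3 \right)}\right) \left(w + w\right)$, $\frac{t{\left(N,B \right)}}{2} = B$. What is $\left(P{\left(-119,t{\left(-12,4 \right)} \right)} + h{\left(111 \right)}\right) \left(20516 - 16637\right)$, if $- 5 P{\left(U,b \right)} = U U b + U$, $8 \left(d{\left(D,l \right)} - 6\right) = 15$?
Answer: $\frac{291425391}{20} \approx 1.4571 \cdot 10^{7}$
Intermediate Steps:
$t{\left(N,B \right)} = 2 B$
$d{\left(D,l \right)} = \frac{63}{8}$ ($d{\left(D,l \right)} = 6 + \frac{1}{8} \cdot 15 = 6 + \frac{15}{8} = \frac{63}{8}$)
$P{\left(U,b \right)} = - \frac{U}{5} - \frac{b U^{2}}{5}$ ($P{\left(U,b \right)} = - \frac{U U b + U}{5} = - \frac{U^{2} b + U}{5} = - \frac{b U^{2} + U}{5} = - \frac{U + b U^{2}}{5} = - \frac{U}{5} - \frac{b U^{2}}{5}$)
$h{\left(w \right)} = 2 w \left(\frac{63}{8} + w\right)$ ($h{\left(w \right)} = \left(w + \frac{63}{8}\right) \left(w + w\right) = \left(\frac{63}{8} + w\right) 2 w = 2 w \left(\frac{63}{8} + w\right)$)
$\left(P{\left(-119,t{\left(-12,4 \right)} \right)} + h{\left(111 \right)}\right) \left(20516 - 16637\right) = \left(\left(- \frac{1}{5}\right) \left(-119\right) \left(1 - 119 \cdot 2 \cdot 4\right) + \frac{1}{4} \cdot 111 \left(63 + 8 \cdot 111\right)\right) \left(20516 - 16637\right) = \left(\left(- \frac{1}{5}\right) \left(-119\right) \left(1 - 952\right) + \frac{1}{4} \cdot 111 \left(63 + 888\right)\right) 3879 = \left(\left(- \frac{1}{5}\right) \left(-119\right) \left(1 - 952\right) + \frac{1}{4} \cdot 111 \cdot 951\right) 3879 = \left(\left(- \frac{1}{5}\right) \left(-119\right) \left(-951\right) + \frac{105561}{4}\right) 3879 = \left(- \frac{113169}{5} + \frac{105561}{4}\right) 3879 = \frac{75129}{20} \cdot 3879 = \frac{291425391}{20}$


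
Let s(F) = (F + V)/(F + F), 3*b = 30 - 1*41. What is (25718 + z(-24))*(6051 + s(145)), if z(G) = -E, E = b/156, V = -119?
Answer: 528025669864/3393 ≈ 1.5562e+8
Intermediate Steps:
b = -11/3 (b = (30 - 1*41)/3 = (30 - 41)/3 = (⅓)*(-11) = -11/3 ≈ -3.6667)
E = -11/468 (E = -11/3/156 = -11/3*1/156 = -11/468 ≈ -0.023504)
s(F) = (-119 + F)/(2*F) (s(F) = (F - 119)/(F + F) = (-119 + F)/((2*F)) = (-119 + F)*(1/(2*F)) = (-119 + F)/(2*F))
z(G) = 11/468 (z(G) = -1*(-11/468) = 11/468)
(25718 + z(-24))*(6051 + s(145)) = (25718 + 11/468)*(6051 + (½)*(-119 + 145)/145) = 12036035*(6051 + (½)*(1/145)*26)/468 = 12036035*(6051 + 13/145)/468 = (12036035/468)*(877408/145) = 528025669864/3393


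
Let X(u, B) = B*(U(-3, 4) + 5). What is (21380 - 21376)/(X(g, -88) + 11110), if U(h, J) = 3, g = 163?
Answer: 2/5203 ≈ 0.00038439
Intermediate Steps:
X(u, B) = 8*B (X(u, B) = B*(3 + 5) = B*8 = 8*B)
(21380 - 21376)/(X(g, -88) + 11110) = (21380 - 21376)/(8*(-88) + 11110) = 4/(-704 + 11110) = 4/10406 = 4*(1/10406) = 2/5203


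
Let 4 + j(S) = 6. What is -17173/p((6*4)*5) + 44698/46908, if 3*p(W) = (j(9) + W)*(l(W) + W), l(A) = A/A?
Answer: -219602672/86556987 ≈ -2.5371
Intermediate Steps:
l(A) = 1
j(S) = 2 (j(S) = -4 + 6 = 2)
p(W) = (1 + W)*(2 + W)/3 (p(W) = ((2 + W)*(1 + W))/3 = ((1 + W)*(2 + W))/3 = (1 + W)*(2 + W)/3)
-17173/p((6*4)*5) + 44698/46908 = -17173/(2/3 + (6*4)*5 + ((6*4)*5)**2/3) + 44698/46908 = -17173/(2/3 + 24*5 + (24*5)**2/3) + 44698*(1/46908) = -17173/(2/3 + 120 + (1/3)*120**2) + 22349/23454 = -17173/(2/3 + 120 + (1/3)*14400) + 22349/23454 = -17173/(2/3 + 120 + 4800) + 22349/23454 = -17173/14762/3 + 22349/23454 = -17173*3/14762 + 22349/23454 = -51519/14762 + 22349/23454 = -219602672/86556987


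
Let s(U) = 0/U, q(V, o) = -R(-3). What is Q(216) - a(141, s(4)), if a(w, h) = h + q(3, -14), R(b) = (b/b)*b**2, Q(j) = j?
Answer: 225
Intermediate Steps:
R(b) = b**2 (R(b) = 1*b**2 = b**2)
q(V, o) = -9 (q(V, o) = -1*(-3)**2 = -1*9 = -9)
s(U) = 0
a(w, h) = -9 + h (a(w, h) = h - 9 = -9 + h)
Q(216) - a(141, s(4)) = 216 - (-9 + 0) = 216 - 1*(-9) = 216 + 9 = 225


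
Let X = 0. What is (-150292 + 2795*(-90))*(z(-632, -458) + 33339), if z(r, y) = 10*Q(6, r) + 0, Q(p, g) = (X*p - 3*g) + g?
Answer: -18476293318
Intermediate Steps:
Q(p, g) = -2*g (Q(p, g) = (0*p - 3*g) + g = (0 - 3*g) + g = -3*g + g = -2*g)
z(r, y) = -20*r (z(r, y) = 10*(-2*r) + 0 = -20*r + 0 = -20*r)
(-150292 + 2795*(-90))*(z(-632, -458) + 33339) = (-150292 + 2795*(-90))*(-20*(-632) + 33339) = (-150292 - 251550)*(12640 + 33339) = -401842*45979 = -18476293318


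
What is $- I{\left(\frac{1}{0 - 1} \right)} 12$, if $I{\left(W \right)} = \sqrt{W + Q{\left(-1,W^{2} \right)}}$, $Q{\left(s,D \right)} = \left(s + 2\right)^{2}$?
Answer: $0$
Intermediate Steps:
$Q{\left(s,D \right)} = \left(2 + s\right)^{2}$
$I{\left(W \right)} = \sqrt{1 + W}$ ($I{\left(W \right)} = \sqrt{W + \left(2 - 1\right)^{2}} = \sqrt{W + 1^{2}} = \sqrt{W + 1} = \sqrt{1 + W}$)
$- I{\left(\frac{1}{0 - 1} \right)} 12 = - \sqrt{1 + \frac{1}{0 - 1}} \cdot 12 = - \sqrt{1 + \frac{1}{-1}} \cdot 12 = - \sqrt{1 - 1} \cdot 12 = - \sqrt{0} \cdot 12 = \left(-1\right) 0 \cdot 12 = 0 \cdot 12 = 0$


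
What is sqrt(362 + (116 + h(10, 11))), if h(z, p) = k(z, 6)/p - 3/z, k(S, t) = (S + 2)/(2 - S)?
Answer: sqrt(1444630)/55 ≈ 21.853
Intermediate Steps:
k(S, t) = (2 + S)/(2 - S)
h(z, p) = -3/z + (-2 - z)/(p*(-2 + z)) (h(z, p) = ((-2 - z)/(-2 + z))/p - 3/z = (-2 - z)/(p*(-2 + z)) - 3/z = -3/z + (-2 - z)/(p*(-2 + z)))
sqrt(362 + (116 + h(10, 11))) = sqrt(362 + (116 + (10*(-2 - 1*10) - 3*11*(-2 + 10))/(11*10*(-2 + 10)))) = sqrt(362 + (116 + (1/11)*(1/10)*(10*(-2 - 10) - 3*11*8)/8)) = sqrt(362 + (116 + (1/11)*(1/10)*(1/8)*(10*(-12) - 264))) = sqrt(362 + (116 + (1/11)*(1/10)*(1/8)*(-120 - 264))) = sqrt(362 + (116 + (1/11)*(1/10)*(1/8)*(-384))) = sqrt(362 + (116 - 24/55)) = sqrt(362 + 6356/55) = sqrt(26266/55) = sqrt(1444630)/55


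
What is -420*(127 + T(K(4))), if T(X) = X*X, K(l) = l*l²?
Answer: -1773660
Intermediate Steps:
K(l) = l³
T(X) = X²
-420*(127 + T(K(4))) = -420*(127 + (4³)²) = -420*(127 + 64²) = -420*(127 + 4096) = -420*4223 = -1773660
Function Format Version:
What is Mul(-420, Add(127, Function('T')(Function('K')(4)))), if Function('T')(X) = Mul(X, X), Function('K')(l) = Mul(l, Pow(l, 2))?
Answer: -1773660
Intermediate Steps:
Function('K')(l) = Pow(l, 3)
Function('T')(X) = Pow(X, 2)
Mul(-420, Add(127, Function('T')(Function('K')(4)))) = Mul(-420, Add(127, Pow(Pow(4, 3), 2))) = Mul(-420, Add(127, Pow(64, 2))) = Mul(-420, Add(127, 4096)) = Mul(-420, 4223) = -1773660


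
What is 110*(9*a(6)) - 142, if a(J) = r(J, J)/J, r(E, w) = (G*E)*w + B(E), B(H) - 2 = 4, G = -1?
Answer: -5092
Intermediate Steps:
B(H) = 6 (B(H) = 2 + 4 = 6)
r(E, w) = 6 - E*w (r(E, w) = (-E)*w + 6 = -E*w + 6 = 6 - E*w)
a(J) = (6 - J²)/J (a(J) = (6 - J*J)/J = (6 - J²)/J)
110*(9*a(6)) - 142 = 110*(9*(-1*6 + 6/6)) - 142 = 110*(9*(-6 + 6*(⅙))) - 142 = 110*(9*(-6 + 1)) - 142 = 110*(9*(-5)) - 142 = 110*(-45) - 142 = -4950 - 142 = -5092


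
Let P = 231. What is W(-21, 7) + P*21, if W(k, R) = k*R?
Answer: 4704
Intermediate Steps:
W(k, R) = R*k
W(-21, 7) + P*21 = 7*(-21) + 231*21 = -147 + 4851 = 4704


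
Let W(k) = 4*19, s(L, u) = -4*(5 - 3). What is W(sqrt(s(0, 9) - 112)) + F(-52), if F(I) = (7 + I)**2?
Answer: 2101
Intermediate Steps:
s(L, u) = -8 (s(L, u) = -4*2 = -8)
W(k) = 76
W(sqrt(s(0, 9) - 112)) + F(-52) = 76 + (7 - 52)**2 = 76 + (-45)**2 = 76 + 2025 = 2101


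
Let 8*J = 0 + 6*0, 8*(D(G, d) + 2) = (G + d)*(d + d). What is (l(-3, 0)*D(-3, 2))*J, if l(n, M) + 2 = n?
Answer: 0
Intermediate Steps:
D(G, d) = -2 + d*(G + d)/4 (D(G, d) = -2 + ((G + d)*(d + d))/8 = -2 + ((G + d)*(2*d))/8 = -2 + (2*d*(G + d))/8 = -2 + d*(G + d)/4)
l(n, M) = -2 + n
J = 0 (J = (0 + 6*0)/8 = (0 + 0)/8 = (⅛)*0 = 0)
(l(-3, 0)*D(-3, 2))*J = ((-2 - 3)*(-2 + (¼)*2² + (¼)*(-3)*2))*0 = -5*(-2 + (¼)*4 - 3/2)*0 = -5*(-2 + 1 - 3/2)*0 = -5*(-5/2)*0 = (25/2)*0 = 0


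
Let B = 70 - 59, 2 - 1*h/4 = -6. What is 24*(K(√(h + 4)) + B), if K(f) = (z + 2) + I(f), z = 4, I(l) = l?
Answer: 552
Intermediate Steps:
h = 32 (h = 8 - 4*(-6) = 8 + 24 = 32)
K(f) = 6 + f (K(f) = (4 + 2) + f = 6 + f)
B = 11
24*(K(√(h + 4)) + B) = 24*((6 + √(32 + 4)) + 11) = 24*((6 + √36) + 11) = 24*((6 + 6) + 11) = 24*(12 + 11) = 24*23 = 552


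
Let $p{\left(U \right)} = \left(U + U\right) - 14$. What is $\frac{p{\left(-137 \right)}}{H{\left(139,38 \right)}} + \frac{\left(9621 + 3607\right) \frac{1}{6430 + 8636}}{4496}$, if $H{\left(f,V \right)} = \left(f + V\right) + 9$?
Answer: $- \frac{26217365}{16934184} \approx -1.5482$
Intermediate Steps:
$p{\left(U \right)} = -14 + 2 U$ ($p{\left(U \right)} = 2 U - 14 = -14 + 2 U$)
$H{\left(f,V \right)} = 9 + V + f$ ($H{\left(f,V \right)} = \left(V + f\right) + 9 = 9 + V + f$)
$\frac{p{\left(-137 \right)}}{H{\left(139,38 \right)}} + \frac{\left(9621 + 3607\right) \frac{1}{6430 + 8636}}{4496} = \frac{-14 + 2 \left(-137\right)}{9 + 38 + 139} + \frac{\left(9621 + 3607\right) \frac{1}{6430 + 8636}}{4496} = \frac{-14 - 274}{186} + \frac{13228}{15066} \cdot \frac{1}{4496} = \left(-288\right) \frac{1}{186} + 13228 \cdot \frac{1}{15066} \cdot \frac{1}{4496} = - \frac{48}{31} + \frac{6614}{7533} \cdot \frac{1}{4496} = - \frac{48}{31} + \frac{3307}{16934184} = - \frac{26217365}{16934184}$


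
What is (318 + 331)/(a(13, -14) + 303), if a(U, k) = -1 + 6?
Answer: 59/28 ≈ 2.1071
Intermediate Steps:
a(U, k) = 5
(318 + 331)/(a(13, -14) + 303) = (318 + 331)/(5 + 303) = 649/308 = 649*(1/308) = 59/28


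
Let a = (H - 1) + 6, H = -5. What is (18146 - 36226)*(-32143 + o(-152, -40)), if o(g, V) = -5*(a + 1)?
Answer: 581235840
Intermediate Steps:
a = 0 (a = (-5 - 1) + 6 = -6 + 6 = 0)
o(g, V) = -5 (o(g, V) = -5*(0 + 1) = -5*1 = -5)
(18146 - 36226)*(-32143 + o(-152, -40)) = (18146 - 36226)*(-32143 - 5) = -18080*(-32148) = 581235840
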